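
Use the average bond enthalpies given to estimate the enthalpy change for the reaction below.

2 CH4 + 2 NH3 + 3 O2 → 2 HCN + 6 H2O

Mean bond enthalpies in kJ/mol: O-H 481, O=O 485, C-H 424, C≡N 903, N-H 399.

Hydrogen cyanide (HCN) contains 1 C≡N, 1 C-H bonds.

ΔH ≈ −1185 kJ

Bonds broken (reactants):
  C-H: 8 × 424 = 3392
  N-H: 6 × 399 = 2394
  O=O: 3 × 485 = 1455
  Σ(broken) = 7241 kJ
Bonds formed (products):
  C≡N: 2 × 903 = 1806
  C-H: 2 × 424 = 848
  O-H: 12 × 481 = 5772
  Σ(formed) = 8426 kJ
ΔH = Σ(broken) − Σ(formed) = 7241 − 8426 = −1185 kJ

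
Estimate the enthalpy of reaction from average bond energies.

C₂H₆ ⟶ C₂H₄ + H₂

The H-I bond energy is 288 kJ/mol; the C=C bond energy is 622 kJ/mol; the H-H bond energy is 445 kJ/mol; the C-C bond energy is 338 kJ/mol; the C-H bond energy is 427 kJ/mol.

ΔH ≈ +125 kJ

Bonds broken (reactants):
  C-C: 1 × 338 = 338
  C-H: 6 × 427 = 2562
  Σ(broken) = 2900 kJ
Bonds formed (products):
  C-H: 4 × 427 = 1708
  C=C: 1 × 622 = 622
  H-H: 1 × 445 = 445
  Σ(formed) = 2775 kJ
ΔH = Σ(broken) − Σ(formed) = 2900 − 2775 = +125 kJ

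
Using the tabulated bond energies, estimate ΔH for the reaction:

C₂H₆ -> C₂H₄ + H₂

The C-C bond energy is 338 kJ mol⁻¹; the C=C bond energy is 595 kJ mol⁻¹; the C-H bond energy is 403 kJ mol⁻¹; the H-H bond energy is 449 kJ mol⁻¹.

ΔH ≈ +100 kJ

Bonds broken (reactants):
  C-C: 1 × 338 = 338
  C-H: 6 × 403 = 2418
  Σ(broken) = 2756 kJ
Bonds formed (products):
  C-H: 4 × 403 = 1612
  C=C: 1 × 595 = 595
  H-H: 1 × 449 = 449
  Σ(formed) = 2656 kJ
ΔH = Σ(broken) − Σ(formed) = 2756 − 2656 = +100 kJ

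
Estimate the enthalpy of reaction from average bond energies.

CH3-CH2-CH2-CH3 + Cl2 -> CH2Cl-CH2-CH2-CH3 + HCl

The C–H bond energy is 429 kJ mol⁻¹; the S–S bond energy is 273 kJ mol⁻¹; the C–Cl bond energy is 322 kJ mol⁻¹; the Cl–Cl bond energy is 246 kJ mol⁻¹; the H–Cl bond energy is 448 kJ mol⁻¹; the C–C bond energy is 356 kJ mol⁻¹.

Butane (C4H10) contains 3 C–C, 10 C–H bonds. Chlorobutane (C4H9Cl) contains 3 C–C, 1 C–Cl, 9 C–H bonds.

Bonds broken (reactants):
  C–C: 3 × 356 = 1068
  C–H: 10 × 429 = 4290
  Cl–Cl: 1 × 246 = 246
  Σ(broken) = 5604 kJ
Bonds formed (products):
  C–C: 3 × 356 = 1068
  C–Cl: 1 × 322 = 322
  C–H: 9 × 429 = 3861
  H–Cl: 1 × 448 = 448
  Σ(formed) = 5699 kJ
ΔH = Σ(broken) − Σ(formed) = 5604 − 5699 = −95 kJ

ΔH ≈ −95 kJ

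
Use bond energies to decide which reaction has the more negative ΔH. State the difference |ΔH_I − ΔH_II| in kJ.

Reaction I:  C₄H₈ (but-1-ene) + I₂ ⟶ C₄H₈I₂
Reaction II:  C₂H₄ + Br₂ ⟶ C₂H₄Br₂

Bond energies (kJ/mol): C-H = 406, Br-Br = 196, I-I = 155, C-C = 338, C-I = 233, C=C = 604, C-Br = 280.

Reaction I:
  Bonds broken (reactants):
    C-C: 2 × 338 = 676
    C-H: 8 × 406 = 3248
    C=C: 1 × 604 = 604
    I-I: 1 × 155 = 155
    Σ(broken) = 4683 kJ
  Bonds formed (products):
    C-C: 3 × 338 = 1014
    C-H: 8 × 406 = 3248
    C-I: 2 × 233 = 466
    Σ(formed) = 4728 kJ
  ΔH_I = 4683 − 4728 = −45 kJ
Reaction II:
  Bonds broken (reactants):
    Br-Br: 1 × 196 = 196
    C-H: 4 × 406 = 1624
    C=C: 1 × 604 = 604
    Σ(broken) = 2424 kJ
  Bonds formed (products):
    C-Br: 2 × 280 = 560
    C-C: 1 × 338 = 338
    C-H: 4 × 406 = 1624
    Σ(formed) = 2522 kJ
  ΔH_II = 2424 − 2522 = −98 kJ
ΔH_I − ΔH_II = +53 kJ, so reaction II has the more negative ΔH; |ΔH_I − ΔH_II| = 53 kJ.

Reaction II, by 53 kJ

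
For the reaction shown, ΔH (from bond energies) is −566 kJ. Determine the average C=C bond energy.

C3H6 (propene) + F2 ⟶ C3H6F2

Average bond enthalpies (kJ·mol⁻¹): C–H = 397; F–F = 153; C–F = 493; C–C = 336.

Let D be the C=C bond energy.
Σ(broken) = 1×336 + 6×397 + 1×D + 1×153 = 2871 + D
Σ(formed) = 2×336 + 2×493 + 6×397 = 4040
ΔH = Σ(broken) − Σ(formed) = (2871 + D) − (4040) = −1169 + D
Setting this equal to −566 kJ gives D = 603 kJ/mol.

D(C=C) ≈ 603 kJ/mol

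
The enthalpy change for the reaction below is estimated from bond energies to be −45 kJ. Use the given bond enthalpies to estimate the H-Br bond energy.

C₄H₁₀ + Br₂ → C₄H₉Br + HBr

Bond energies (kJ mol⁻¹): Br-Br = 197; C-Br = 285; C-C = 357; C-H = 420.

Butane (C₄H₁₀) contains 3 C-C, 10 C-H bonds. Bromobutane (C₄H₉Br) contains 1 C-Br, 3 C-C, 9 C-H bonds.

Let D be the H-Br bond energy.
Σ(broken) = 1×197 + 3×357 + 10×420 = 5468
Σ(formed) = 1×285 + 3×357 + 9×420 + 1×D = 5136 + D
ΔH = Σ(broken) − Σ(formed) = (5468) − (5136 + D) = +332 − D
Setting this equal to −45 kJ gives D = 377 kJ/mol.

D(H-Br) ≈ 377 kJ/mol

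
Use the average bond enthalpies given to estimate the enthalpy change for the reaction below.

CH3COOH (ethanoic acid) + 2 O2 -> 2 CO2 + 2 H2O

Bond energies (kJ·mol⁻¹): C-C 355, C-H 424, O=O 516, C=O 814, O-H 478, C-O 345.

Bonds broken (reactants):
  C-C: 1 × 355 = 355
  C-H: 3 × 424 = 1272
  C-O: 1 × 345 = 345
  C=O: 1 × 814 = 814
  O-H: 1 × 478 = 478
  O=O: 2 × 516 = 1032
  Σ(broken) = 4296 kJ
Bonds formed (products):
  C=O: 4 × 814 = 3256
  O-H: 4 × 478 = 1912
  Σ(formed) = 5168 kJ
ΔH = Σ(broken) − Σ(formed) = 4296 − 5168 = −872 kJ

ΔH ≈ −872 kJ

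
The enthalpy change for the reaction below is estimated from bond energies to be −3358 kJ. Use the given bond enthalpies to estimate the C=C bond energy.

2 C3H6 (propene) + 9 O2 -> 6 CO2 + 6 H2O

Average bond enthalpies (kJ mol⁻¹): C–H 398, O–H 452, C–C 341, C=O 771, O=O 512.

D(C=C) ≈ 626 kJ/mol

Let D be the C=C bond energy.
Σ(broken) = 2×341 + 12×398 + 2×D + 9×512 = 10066 + 2D
Σ(formed) = 12×771 + 12×452 = 14676
ΔH = Σ(broken) − Σ(formed) = (10066 + 2D) − (14676) = −4610 + 2D
Setting this equal to −3358 kJ gives 2D = 1252, so D = 626 kJ/mol.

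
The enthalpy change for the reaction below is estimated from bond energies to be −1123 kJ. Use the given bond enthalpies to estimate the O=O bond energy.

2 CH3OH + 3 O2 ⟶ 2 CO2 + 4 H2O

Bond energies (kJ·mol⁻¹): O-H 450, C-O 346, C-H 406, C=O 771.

D(O=O) ≈ 511 kJ/mol

Let D be the O=O bond energy.
Σ(broken) = 6×406 + 2×346 + 2×450 + 3×D = 4028 + 3D
Σ(formed) = 4×771 + 8×450 = 6684
ΔH = Σ(broken) − Σ(formed) = (4028 + 3D) − (6684) = −2656 + 3D
Setting this equal to −1123 kJ gives 3D = 1533, so D = 511 kJ/mol.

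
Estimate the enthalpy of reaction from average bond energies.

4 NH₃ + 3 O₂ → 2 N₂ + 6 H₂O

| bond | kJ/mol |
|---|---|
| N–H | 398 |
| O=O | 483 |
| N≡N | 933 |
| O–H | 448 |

ΔH ≈ −1017 kJ

Bonds broken (reactants):
  N–H: 12 × 398 = 4776
  O=O: 3 × 483 = 1449
  Σ(broken) = 6225 kJ
Bonds formed (products):
  N≡N: 2 × 933 = 1866
  O–H: 12 × 448 = 5376
  Σ(formed) = 7242 kJ
ΔH = Σ(broken) − Σ(formed) = 6225 − 7242 = −1017 kJ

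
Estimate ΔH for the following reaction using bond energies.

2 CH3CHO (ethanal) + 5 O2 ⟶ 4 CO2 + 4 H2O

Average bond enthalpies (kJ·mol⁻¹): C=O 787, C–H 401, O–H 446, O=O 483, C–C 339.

ΔH ≈ −1989 kJ

Bonds broken (reactants):
  C–C: 2 × 339 = 678
  C–H: 8 × 401 = 3208
  C=O: 2 × 787 = 1574
  O=O: 5 × 483 = 2415
  Σ(broken) = 7875 kJ
Bonds formed (products):
  C=O: 8 × 787 = 6296
  O–H: 8 × 446 = 3568
  Σ(formed) = 9864 kJ
ΔH = Σ(broken) − Σ(formed) = 7875 − 9864 = −1989 kJ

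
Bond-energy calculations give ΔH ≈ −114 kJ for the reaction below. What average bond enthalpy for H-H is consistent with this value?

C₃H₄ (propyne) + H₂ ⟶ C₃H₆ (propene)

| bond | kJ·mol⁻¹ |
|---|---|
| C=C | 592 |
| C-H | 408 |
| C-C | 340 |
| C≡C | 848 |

Let D be the H-H bond energy.
Σ(broken) = 1×848 + 1×340 + 4×408 + 1×D = 2820 + D
Σ(formed) = 1×340 + 6×408 + 1×592 = 3380
ΔH = Σ(broken) − Σ(formed) = (2820 + D) − (3380) = −560 + D
Setting this equal to −114 kJ gives D = 446 kJ/mol.

D(H-H) ≈ 446 kJ/mol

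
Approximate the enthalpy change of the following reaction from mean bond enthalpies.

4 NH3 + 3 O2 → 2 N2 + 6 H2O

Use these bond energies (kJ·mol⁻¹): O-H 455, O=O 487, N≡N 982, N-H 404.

ΔH ≈ −1115 kJ

Bonds broken (reactants):
  N-H: 12 × 404 = 4848
  O=O: 3 × 487 = 1461
  Σ(broken) = 6309 kJ
Bonds formed (products):
  N≡N: 2 × 982 = 1964
  O-H: 12 × 455 = 5460
  Σ(formed) = 7424 kJ
ΔH = Σ(broken) − Σ(formed) = 6309 − 7424 = −1115 kJ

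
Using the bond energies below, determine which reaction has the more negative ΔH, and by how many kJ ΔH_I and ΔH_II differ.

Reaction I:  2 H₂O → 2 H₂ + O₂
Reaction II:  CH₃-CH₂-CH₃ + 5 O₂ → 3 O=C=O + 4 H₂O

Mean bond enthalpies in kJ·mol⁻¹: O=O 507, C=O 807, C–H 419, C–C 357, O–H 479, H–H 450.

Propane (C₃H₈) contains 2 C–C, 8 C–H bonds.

Reaction II, by 2582 kJ

Reaction I:
  Bonds broken (reactants):
    O–H: 4 × 479 = 1916
    Σ(broken) = 1916 kJ
  Bonds formed (products):
    H–H: 2 × 450 = 900
    O=O: 1 × 507 = 507
    Σ(formed) = 1407 kJ
  ΔH_I = 1916 − 1407 = +509 kJ
Reaction II:
  Bonds broken (reactants):
    C–C: 2 × 357 = 714
    C–H: 8 × 419 = 3352
    O=O: 5 × 507 = 2535
    Σ(broken) = 6601 kJ
  Bonds formed (products):
    C=O: 6 × 807 = 4842
    O–H: 8 × 479 = 3832
    Σ(formed) = 8674 kJ
  ΔH_II = 6601 − 8674 = −2073 kJ
ΔH_I − ΔH_II = +2582 kJ, so reaction II has the more negative ΔH; |ΔH_I − ΔH_II| = 2582 kJ.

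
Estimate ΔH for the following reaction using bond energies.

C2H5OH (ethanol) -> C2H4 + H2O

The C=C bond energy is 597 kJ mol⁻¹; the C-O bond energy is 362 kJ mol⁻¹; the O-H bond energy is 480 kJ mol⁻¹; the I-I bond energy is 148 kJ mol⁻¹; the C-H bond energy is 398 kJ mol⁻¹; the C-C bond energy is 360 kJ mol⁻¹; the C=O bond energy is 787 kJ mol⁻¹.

ΔH ≈ +43 kJ

Bonds broken (reactants):
  C-C: 1 × 360 = 360
  C-H: 5 × 398 = 1990
  C-O: 1 × 362 = 362
  O-H: 1 × 480 = 480
  Σ(broken) = 3192 kJ
Bonds formed (products):
  C-H: 4 × 398 = 1592
  C=C: 1 × 597 = 597
  O-H: 2 × 480 = 960
  Σ(formed) = 3149 kJ
ΔH = Σ(broken) − Σ(formed) = 3192 − 3149 = +43 kJ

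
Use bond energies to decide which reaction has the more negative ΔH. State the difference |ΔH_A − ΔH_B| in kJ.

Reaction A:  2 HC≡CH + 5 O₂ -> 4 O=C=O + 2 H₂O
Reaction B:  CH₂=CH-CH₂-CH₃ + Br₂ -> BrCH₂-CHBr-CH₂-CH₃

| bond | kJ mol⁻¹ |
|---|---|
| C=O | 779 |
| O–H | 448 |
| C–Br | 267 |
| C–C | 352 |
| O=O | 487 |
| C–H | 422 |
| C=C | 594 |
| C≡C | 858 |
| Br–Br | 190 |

Reaction A:
  Bonds broken (reactants):
    C≡C: 2 × 858 = 1716
    C–H: 4 × 422 = 1688
    O=O: 5 × 487 = 2435
    Σ(broken) = 5839 kJ
  Bonds formed (products):
    C=O: 8 × 779 = 6232
    O–H: 4 × 448 = 1792
    Σ(formed) = 8024 kJ
  ΔH_A = 5839 − 8024 = −2185 kJ
Reaction B:
  Bonds broken (reactants):
    Br–Br: 1 × 190 = 190
    C–C: 2 × 352 = 704
    C–H: 8 × 422 = 3376
    C=C: 1 × 594 = 594
    Σ(broken) = 4864 kJ
  Bonds formed (products):
    C–Br: 2 × 267 = 534
    C–C: 3 × 352 = 1056
    C–H: 8 × 422 = 3376
    Σ(formed) = 4966 kJ
  ΔH_B = 4864 − 4966 = −102 kJ
ΔH_A − ΔH_B = −2083 kJ, so reaction A has the more negative ΔH; |ΔH_A − ΔH_B| = 2083 kJ.

Reaction A, by 2083 kJ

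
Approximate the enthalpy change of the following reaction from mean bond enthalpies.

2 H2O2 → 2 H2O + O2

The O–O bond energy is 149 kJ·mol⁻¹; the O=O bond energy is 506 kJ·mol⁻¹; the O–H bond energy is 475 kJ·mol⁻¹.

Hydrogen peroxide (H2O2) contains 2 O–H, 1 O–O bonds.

ΔH ≈ −208 kJ

Bonds broken (reactants):
  O–H: 4 × 475 = 1900
  O–O: 2 × 149 = 298
  Σ(broken) = 2198 kJ
Bonds formed (products):
  O–H: 4 × 475 = 1900
  O=O: 1 × 506 = 506
  Σ(formed) = 2406 kJ
ΔH = Σ(broken) − Σ(formed) = 2198 − 2406 = −208 kJ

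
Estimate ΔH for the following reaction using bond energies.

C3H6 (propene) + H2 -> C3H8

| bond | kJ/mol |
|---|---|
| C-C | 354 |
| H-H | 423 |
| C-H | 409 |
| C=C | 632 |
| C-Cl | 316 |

Bonds broken (reactants):
  C-C: 1 × 354 = 354
  C-H: 6 × 409 = 2454
  C=C: 1 × 632 = 632
  H-H: 1 × 423 = 423
  Σ(broken) = 3863 kJ
Bonds formed (products):
  C-C: 2 × 354 = 708
  C-H: 8 × 409 = 3272
  Σ(formed) = 3980 kJ
ΔH = Σ(broken) − Σ(formed) = 3863 − 3980 = −117 kJ

ΔH ≈ −117 kJ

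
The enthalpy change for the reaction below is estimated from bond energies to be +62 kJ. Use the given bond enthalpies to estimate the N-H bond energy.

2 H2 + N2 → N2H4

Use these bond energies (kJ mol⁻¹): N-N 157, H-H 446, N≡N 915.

Let D be the N-H bond energy.
Σ(broken) = 2×446 + 1×915 = 1807
Σ(formed) = 4×D + 1×157 = 157 + 4D
ΔH = Σ(broken) − Σ(formed) = (1807) − (157 + 4D) = +1650 − 4D
Setting this equal to +62 kJ gives 4D = 1588, so D = 397 kJ/mol.

D(N-H) ≈ 397 kJ/mol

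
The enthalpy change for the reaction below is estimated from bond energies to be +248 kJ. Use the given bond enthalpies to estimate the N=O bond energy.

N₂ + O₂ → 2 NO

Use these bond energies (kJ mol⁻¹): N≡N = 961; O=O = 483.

Let D be the N=O bond energy.
Σ(broken) = 1×961 + 1×483 = 1444
Σ(formed) = 2×D = 2D
ΔH = Σ(broken) − Σ(formed) = (1444) − (2D) = +1444 − 2D
Setting this equal to +248 kJ gives 2D = 1196, so D = 598 kJ/mol.

D(N=O) ≈ 598 kJ/mol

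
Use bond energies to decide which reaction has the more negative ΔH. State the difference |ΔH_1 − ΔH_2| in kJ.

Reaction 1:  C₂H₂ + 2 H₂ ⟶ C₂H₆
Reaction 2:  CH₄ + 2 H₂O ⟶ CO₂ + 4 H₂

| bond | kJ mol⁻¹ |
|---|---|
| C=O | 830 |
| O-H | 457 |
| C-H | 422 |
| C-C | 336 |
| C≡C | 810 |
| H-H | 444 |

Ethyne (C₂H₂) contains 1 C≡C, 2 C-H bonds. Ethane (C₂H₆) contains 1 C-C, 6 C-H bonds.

Reaction 1, by 406 kJ

Reaction 1:
  Bonds broken (reactants):
    C≡C: 1 × 810 = 810
    C-H: 2 × 422 = 844
    H-H: 2 × 444 = 888
    Σ(broken) = 2542 kJ
  Bonds formed (products):
    C-C: 1 × 336 = 336
    C-H: 6 × 422 = 2532
    Σ(formed) = 2868 kJ
  ΔH_1 = 2542 − 2868 = −326 kJ
Reaction 2:
  Bonds broken (reactants):
    C-H: 4 × 422 = 1688
    O-H: 4 × 457 = 1828
    Σ(broken) = 3516 kJ
  Bonds formed (products):
    C=O: 2 × 830 = 1660
    H-H: 4 × 444 = 1776
    Σ(formed) = 3436 kJ
  ΔH_2 = 3516 − 3436 = +80 kJ
ΔH_1 − ΔH_2 = −406 kJ, so reaction 1 has the more negative ΔH; |ΔH_1 − ΔH_2| = 406 kJ.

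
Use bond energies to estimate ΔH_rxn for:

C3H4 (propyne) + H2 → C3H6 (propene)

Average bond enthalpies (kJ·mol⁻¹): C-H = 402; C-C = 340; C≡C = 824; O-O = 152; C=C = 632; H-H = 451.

ΔH ≈ −161 kJ

Bonds broken (reactants):
  C≡C: 1 × 824 = 824
  C-C: 1 × 340 = 340
  C-H: 4 × 402 = 1608
  H-H: 1 × 451 = 451
  Σ(broken) = 3223 kJ
Bonds formed (products):
  C-C: 1 × 340 = 340
  C-H: 6 × 402 = 2412
  C=C: 1 × 632 = 632
  Σ(formed) = 3384 kJ
ΔH = Σ(broken) − Σ(formed) = 3223 − 3384 = −161 kJ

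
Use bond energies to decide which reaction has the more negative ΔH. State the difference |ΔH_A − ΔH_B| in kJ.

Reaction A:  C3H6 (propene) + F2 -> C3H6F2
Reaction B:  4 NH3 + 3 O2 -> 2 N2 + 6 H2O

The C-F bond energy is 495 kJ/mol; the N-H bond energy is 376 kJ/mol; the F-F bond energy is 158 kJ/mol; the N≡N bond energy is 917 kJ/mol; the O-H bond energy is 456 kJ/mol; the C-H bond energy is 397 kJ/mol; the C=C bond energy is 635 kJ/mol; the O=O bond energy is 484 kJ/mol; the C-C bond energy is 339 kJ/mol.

Reaction A:
  Bonds broken (reactants):
    C-C: 1 × 339 = 339
    C-H: 6 × 397 = 2382
    C=C: 1 × 635 = 635
    F-F: 1 × 158 = 158
    Σ(broken) = 3514 kJ
  Bonds formed (products):
    C-C: 2 × 339 = 678
    C-F: 2 × 495 = 990
    C-H: 6 × 397 = 2382
    Σ(formed) = 4050 kJ
  ΔH_A = 3514 − 4050 = −536 kJ
Reaction B:
  Bonds broken (reactants):
    N-H: 12 × 376 = 4512
    O=O: 3 × 484 = 1452
    Σ(broken) = 5964 kJ
  Bonds formed (products):
    N≡N: 2 × 917 = 1834
    O-H: 12 × 456 = 5472
    Σ(formed) = 7306 kJ
  ΔH_B = 5964 − 7306 = −1342 kJ
ΔH_A − ΔH_B = +806 kJ, so reaction B has the more negative ΔH; |ΔH_A − ΔH_B| = 806 kJ.

Reaction B, by 806 kJ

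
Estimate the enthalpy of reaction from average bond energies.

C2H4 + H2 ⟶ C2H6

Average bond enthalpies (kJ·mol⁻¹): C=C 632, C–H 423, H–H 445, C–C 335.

Bonds broken (reactants):
  C–H: 4 × 423 = 1692
  C=C: 1 × 632 = 632
  H–H: 1 × 445 = 445
  Σ(broken) = 2769 kJ
Bonds formed (products):
  C–C: 1 × 335 = 335
  C–H: 6 × 423 = 2538
  Σ(formed) = 2873 kJ
ΔH = Σ(broken) − Σ(formed) = 2769 − 2873 = −104 kJ

ΔH ≈ −104 kJ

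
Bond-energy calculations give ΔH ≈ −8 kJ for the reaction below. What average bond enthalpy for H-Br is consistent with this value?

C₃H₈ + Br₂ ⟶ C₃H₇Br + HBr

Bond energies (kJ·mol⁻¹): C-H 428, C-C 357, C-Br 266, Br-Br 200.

Let D be the H-Br bond energy.
Σ(broken) = 1×200 + 2×357 + 8×428 = 4338
Σ(formed) = 1×266 + 2×357 + 7×428 + 1×D = 3976 + D
ΔH = Σ(broken) − Σ(formed) = (4338) − (3976 + D) = +362 − D
Setting this equal to −8 kJ gives D = 370 kJ/mol.

D(H-Br) ≈ 370 kJ/mol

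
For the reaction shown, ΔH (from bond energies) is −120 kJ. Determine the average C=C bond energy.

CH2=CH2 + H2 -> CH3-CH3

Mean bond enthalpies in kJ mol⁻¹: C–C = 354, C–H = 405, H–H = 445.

Let D be the C=C bond energy.
Σ(broken) = 4×405 + 1×D + 1×445 = 2065 + D
Σ(formed) = 1×354 + 6×405 = 2784
ΔH = Σ(broken) − Σ(formed) = (2065 + D) − (2784) = −719 + D
Setting this equal to −120 kJ gives D = 599 kJ/mol.

D(C=C) ≈ 599 kJ/mol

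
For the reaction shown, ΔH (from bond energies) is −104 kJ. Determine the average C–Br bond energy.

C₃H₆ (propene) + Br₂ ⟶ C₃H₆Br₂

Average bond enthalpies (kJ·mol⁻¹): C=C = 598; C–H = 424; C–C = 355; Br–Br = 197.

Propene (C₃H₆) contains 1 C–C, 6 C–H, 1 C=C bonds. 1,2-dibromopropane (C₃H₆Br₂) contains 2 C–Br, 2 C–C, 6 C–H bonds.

Let D be the C–Br bond energy.
Σ(broken) = 1×197 + 1×355 + 6×424 + 1×598 = 3694
Σ(formed) = 2×D + 2×355 + 6×424 = 3254 + 2D
ΔH = Σ(broken) − Σ(formed) = (3694) − (3254 + 2D) = +440 − 2D
Setting this equal to −104 kJ gives 2D = 544, so D = 272 kJ/mol.

D(C–Br) ≈ 272 kJ/mol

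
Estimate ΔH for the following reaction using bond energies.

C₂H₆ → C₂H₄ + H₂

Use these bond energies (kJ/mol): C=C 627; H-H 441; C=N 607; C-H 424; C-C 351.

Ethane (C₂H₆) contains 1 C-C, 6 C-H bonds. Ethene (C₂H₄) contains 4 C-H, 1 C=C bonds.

ΔH ≈ +131 kJ

Bonds broken (reactants):
  C-C: 1 × 351 = 351
  C-H: 6 × 424 = 2544
  Σ(broken) = 2895 kJ
Bonds formed (products):
  C-H: 4 × 424 = 1696
  C=C: 1 × 627 = 627
  H-H: 1 × 441 = 441
  Σ(formed) = 2764 kJ
ΔH = Σ(broken) − Σ(formed) = 2895 − 2764 = +131 kJ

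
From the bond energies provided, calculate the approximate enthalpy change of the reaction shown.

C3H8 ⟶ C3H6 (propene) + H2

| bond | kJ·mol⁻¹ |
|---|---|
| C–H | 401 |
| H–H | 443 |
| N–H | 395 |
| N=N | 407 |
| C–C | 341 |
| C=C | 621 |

ΔH ≈ +79 kJ

Bonds broken (reactants):
  C–C: 2 × 341 = 682
  C–H: 8 × 401 = 3208
  Σ(broken) = 3890 kJ
Bonds formed (products):
  C–C: 1 × 341 = 341
  C–H: 6 × 401 = 2406
  C=C: 1 × 621 = 621
  H–H: 1 × 443 = 443
  Σ(formed) = 3811 kJ
ΔH = Σ(broken) − Σ(formed) = 3890 − 3811 = +79 kJ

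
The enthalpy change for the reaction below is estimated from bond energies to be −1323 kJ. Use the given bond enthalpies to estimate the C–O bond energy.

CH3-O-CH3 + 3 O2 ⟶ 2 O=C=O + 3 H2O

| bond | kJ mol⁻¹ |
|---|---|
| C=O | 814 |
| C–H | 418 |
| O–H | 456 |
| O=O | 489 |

Let D be the C–O bond energy.
Σ(broken) = 6×418 + 2×D + 3×489 = 3975 + 2D
Σ(formed) = 4×814 + 6×456 = 5992
ΔH = Σ(broken) − Σ(formed) = (3975 + 2D) − (5992) = −2017 + 2D
Setting this equal to −1323 kJ gives 2D = 694, so D = 347 kJ/mol.

D(C–O) ≈ 347 kJ/mol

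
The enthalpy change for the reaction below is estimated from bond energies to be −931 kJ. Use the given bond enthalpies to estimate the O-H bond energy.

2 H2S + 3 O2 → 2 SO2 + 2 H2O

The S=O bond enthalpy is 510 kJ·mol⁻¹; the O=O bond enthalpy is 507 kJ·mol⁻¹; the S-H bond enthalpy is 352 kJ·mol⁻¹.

D(O-H) ≈ 455 kJ/mol

Let D be the O-H bond energy.
Σ(broken) = 3×507 + 4×352 = 2929
Σ(formed) = 4×D + 4×510 = 2040 + 4D
ΔH = Σ(broken) − Σ(formed) = (2929) − (2040 + 4D) = +889 − 4D
Setting this equal to −931 kJ gives 4D = 1820, so D = 455 kJ/mol.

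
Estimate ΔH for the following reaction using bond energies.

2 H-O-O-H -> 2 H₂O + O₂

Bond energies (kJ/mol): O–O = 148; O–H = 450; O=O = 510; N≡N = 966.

Bonds broken (reactants):
  O–H: 4 × 450 = 1800
  O–O: 2 × 148 = 296
  Σ(broken) = 2096 kJ
Bonds formed (products):
  O–H: 4 × 450 = 1800
  O=O: 1 × 510 = 510
  Σ(formed) = 2310 kJ
ΔH = Σ(broken) − Σ(formed) = 2096 − 2310 = −214 kJ

ΔH ≈ −214 kJ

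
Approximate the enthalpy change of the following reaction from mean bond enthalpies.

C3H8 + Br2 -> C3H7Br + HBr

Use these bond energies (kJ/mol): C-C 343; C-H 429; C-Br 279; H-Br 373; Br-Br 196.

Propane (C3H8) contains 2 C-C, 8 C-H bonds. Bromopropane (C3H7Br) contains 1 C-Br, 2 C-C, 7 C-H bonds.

ΔH ≈ −27 kJ

Bonds broken (reactants):
  Br-Br: 1 × 196 = 196
  C-C: 2 × 343 = 686
  C-H: 8 × 429 = 3432
  Σ(broken) = 4314 kJ
Bonds formed (products):
  C-Br: 1 × 279 = 279
  C-C: 2 × 343 = 686
  C-H: 7 × 429 = 3003
  H-Br: 1 × 373 = 373
  Σ(formed) = 4341 kJ
ΔH = Σ(broken) − Σ(formed) = 4314 − 4341 = −27 kJ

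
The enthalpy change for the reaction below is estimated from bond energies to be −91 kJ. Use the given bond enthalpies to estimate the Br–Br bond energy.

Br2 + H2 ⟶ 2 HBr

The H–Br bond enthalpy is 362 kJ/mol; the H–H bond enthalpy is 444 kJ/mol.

Let D be the Br–Br bond energy.
Σ(broken) = 1×D + 1×444 = 444 + D
Σ(formed) = 2×362 = 724
ΔH = Σ(broken) − Σ(formed) = (444 + D) − (724) = −280 + D
Setting this equal to −91 kJ gives D = 189 kJ/mol.

D(Br–Br) ≈ 189 kJ/mol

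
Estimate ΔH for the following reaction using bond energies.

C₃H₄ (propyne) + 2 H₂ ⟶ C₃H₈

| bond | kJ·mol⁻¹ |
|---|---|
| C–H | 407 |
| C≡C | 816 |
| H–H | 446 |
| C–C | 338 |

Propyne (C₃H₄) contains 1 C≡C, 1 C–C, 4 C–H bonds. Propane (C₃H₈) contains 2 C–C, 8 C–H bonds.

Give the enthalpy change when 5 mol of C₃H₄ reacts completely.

Bonds broken (reactants):
  C≡C: 1 × 816 = 816
  C–C: 1 × 338 = 338
  C–H: 4 × 407 = 1628
  H–H: 2 × 446 = 892
  Σ(broken) = 3674 kJ
Bonds formed (products):
  C–C: 2 × 338 = 676
  C–H: 8 × 407 = 3256
  Σ(formed) = 3932 kJ
ΔH = Σ(broken) − Σ(formed) = 3674 − 3932 = −258 kJ
For 5× the reaction as written: 5 × (−258) = −1290 kJ

ΔH = −1290 kJ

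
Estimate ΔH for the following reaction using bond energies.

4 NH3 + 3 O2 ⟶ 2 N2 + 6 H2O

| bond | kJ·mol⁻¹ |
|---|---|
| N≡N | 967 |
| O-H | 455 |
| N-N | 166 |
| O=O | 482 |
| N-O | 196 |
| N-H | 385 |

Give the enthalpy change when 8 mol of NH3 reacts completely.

Bonds broken (reactants):
  N-H: 12 × 385 = 4620
  O=O: 3 × 482 = 1446
  Σ(broken) = 6066 kJ
Bonds formed (products):
  N≡N: 2 × 967 = 1934
  O-H: 12 × 455 = 5460
  Σ(formed) = 7394 kJ
ΔH = Σ(broken) − Σ(formed) = 6066 − 7394 = −1328 kJ
For 2× the reaction as written: 2 × (−1328) = −2656 kJ

ΔH = −2656 kJ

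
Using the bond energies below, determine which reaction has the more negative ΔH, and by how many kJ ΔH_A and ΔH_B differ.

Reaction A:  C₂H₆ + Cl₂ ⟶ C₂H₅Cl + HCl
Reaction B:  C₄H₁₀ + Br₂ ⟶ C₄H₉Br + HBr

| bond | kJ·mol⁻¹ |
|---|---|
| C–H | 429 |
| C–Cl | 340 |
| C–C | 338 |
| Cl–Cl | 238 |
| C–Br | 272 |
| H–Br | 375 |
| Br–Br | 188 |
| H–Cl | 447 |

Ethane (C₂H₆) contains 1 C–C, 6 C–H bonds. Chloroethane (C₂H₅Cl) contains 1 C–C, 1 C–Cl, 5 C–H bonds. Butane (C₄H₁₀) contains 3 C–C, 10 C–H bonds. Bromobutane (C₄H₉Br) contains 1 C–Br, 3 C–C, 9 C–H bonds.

Reaction A:
  Bonds broken (reactants):
    C–C: 1 × 338 = 338
    C–H: 6 × 429 = 2574
    Cl–Cl: 1 × 238 = 238
    Σ(broken) = 3150 kJ
  Bonds formed (products):
    C–C: 1 × 338 = 338
    C–Cl: 1 × 340 = 340
    C–H: 5 × 429 = 2145
    H–Cl: 1 × 447 = 447
    Σ(formed) = 3270 kJ
  ΔH_A = 3150 − 3270 = −120 kJ
Reaction B:
  Bonds broken (reactants):
    Br–Br: 1 × 188 = 188
    C–C: 3 × 338 = 1014
    C–H: 10 × 429 = 4290
    Σ(broken) = 5492 kJ
  Bonds formed (products):
    C–Br: 1 × 272 = 272
    C–C: 3 × 338 = 1014
    C–H: 9 × 429 = 3861
    H–Br: 1 × 375 = 375
    Σ(formed) = 5522 kJ
  ΔH_B = 5492 − 5522 = −30 kJ
ΔH_A − ΔH_B = −90 kJ, so reaction A has the more negative ΔH; |ΔH_A − ΔH_B| = 90 kJ.

Reaction A, by 90 kJ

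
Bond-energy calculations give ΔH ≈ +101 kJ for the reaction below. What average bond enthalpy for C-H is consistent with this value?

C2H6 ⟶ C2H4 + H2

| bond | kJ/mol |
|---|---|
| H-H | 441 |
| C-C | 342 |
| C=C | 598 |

Let D be the C-H bond energy.
Σ(broken) = 1×342 + 6×D = 342 + 6D
Σ(formed) = 4×D + 1×598 + 1×441 = 1039 + 4D
ΔH = Σ(broken) − Σ(formed) = (342 + 6D) − (1039 + 4D) = −697 + 2D
Setting this equal to +101 kJ gives 2D = 798, so D = 399 kJ/mol.

D(C-H) ≈ 399 kJ/mol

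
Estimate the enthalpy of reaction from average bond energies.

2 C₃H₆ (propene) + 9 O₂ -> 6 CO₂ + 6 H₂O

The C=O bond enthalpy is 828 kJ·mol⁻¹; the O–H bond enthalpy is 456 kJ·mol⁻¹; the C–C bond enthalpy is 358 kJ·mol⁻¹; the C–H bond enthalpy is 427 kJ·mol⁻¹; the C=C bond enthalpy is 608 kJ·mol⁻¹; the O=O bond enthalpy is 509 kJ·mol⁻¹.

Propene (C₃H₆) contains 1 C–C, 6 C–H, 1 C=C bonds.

ΔH ≈ −3771 kJ

Bonds broken (reactants):
  C–C: 2 × 358 = 716
  C–H: 12 × 427 = 5124
  C=C: 2 × 608 = 1216
  O=O: 9 × 509 = 4581
  Σ(broken) = 11637 kJ
Bonds formed (products):
  C=O: 12 × 828 = 9936
  O–H: 12 × 456 = 5472
  Σ(formed) = 15408 kJ
ΔH = Σ(broken) − Σ(formed) = 11637 − 15408 = −3771 kJ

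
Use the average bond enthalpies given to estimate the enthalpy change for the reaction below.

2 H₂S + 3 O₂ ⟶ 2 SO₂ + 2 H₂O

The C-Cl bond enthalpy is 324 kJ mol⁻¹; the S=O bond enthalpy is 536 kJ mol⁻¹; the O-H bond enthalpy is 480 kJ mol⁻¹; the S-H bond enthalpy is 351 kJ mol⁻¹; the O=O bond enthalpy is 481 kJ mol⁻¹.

ΔH ≈ −1217 kJ

Bonds broken (reactants):
  O=O: 3 × 481 = 1443
  S-H: 4 × 351 = 1404
  Σ(broken) = 2847 kJ
Bonds formed (products):
  O-H: 4 × 480 = 1920
  S=O: 4 × 536 = 2144
  Σ(formed) = 4064 kJ
ΔH = Σ(broken) − Σ(formed) = 2847 − 4064 = −1217 kJ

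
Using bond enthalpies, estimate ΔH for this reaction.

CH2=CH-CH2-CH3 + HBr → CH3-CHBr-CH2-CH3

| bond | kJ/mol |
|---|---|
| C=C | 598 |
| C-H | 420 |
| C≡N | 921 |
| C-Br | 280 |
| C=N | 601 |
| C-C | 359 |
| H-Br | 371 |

Bonds broken (reactants):
  C-C: 2 × 359 = 718
  C-H: 8 × 420 = 3360
  C=C: 1 × 598 = 598
  H-Br: 1 × 371 = 371
  Σ(broken) = 5047 kJ
Bonds formed (products):
  C-Br: 1 × 280 = 280
  C-C: 3 × 359 = 1077
  C-H: 9 × 420 = 3780
  Σ(formed) = 5137 kJ
ΔH = Σ(broken) − Σ(formed) = 5047 − 5137 = −90 kJ

ΔH ≈ −90 kJ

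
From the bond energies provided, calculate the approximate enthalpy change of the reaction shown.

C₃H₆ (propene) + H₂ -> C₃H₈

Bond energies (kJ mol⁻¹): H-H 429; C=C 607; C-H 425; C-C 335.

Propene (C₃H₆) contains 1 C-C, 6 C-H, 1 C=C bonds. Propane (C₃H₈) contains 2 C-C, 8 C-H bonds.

Bonds broken (reactants):
  C-C: 1 × 335 = 335
  C-H: 6 × 425 = 2550
  C=C: 1 × 607 = 607
  H-H: 1 × 429 = 429
  Σ(broken) = 3921 kJ
Bonds formed (products):
  C-C: 2 × 335 = 670
  C-H: 8 × 425 = 3400
  Σ(formed) = 4070 kJ
ΔH = Σ(broken) − Σ(formed) = 3921 − 4070 = −149 kJ

ΔH ≈ −149 kJ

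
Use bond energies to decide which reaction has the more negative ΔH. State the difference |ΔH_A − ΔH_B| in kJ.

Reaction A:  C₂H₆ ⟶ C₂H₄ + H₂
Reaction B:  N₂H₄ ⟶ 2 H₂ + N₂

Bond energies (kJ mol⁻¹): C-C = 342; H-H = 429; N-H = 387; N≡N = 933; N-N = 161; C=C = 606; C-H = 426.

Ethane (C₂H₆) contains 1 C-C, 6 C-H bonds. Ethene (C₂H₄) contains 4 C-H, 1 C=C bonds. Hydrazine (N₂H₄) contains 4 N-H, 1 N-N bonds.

Reaction A:
  Bonds broken (reactants):
    C-C: 1 × 342 = 342
    C-H: 6 × 426 = 2556
    Σ(broken) = 2898 kJ
  Bonds formed (products):
    C-H: 4 × 426 = 1704
    C=C: 1 × 606 = 606
    H-H: 1 × 429 = 429
    Σ(formed) = 2739 kJ
  ΔH_A = 2898 − 2739 = +159 kJ
Reaction B:
  Bonds broken (reactants):
    N-H: 4 × 387 = 1548
    N-N: 1 × 161 = 161
    Σ(broken) = 1709 kJ
  Bonds formed (products):
    H-H: 2 × 429 = 858
    N≡N: 1 × 933 = 933
    Σ(formed) = 1791 kJ
  ΔH_B = 1709 − 1791 = −82 kJ
ΔH_A − ΔH_B = +241 kJ, so reaction B has the more negative ΔH; |ΔH_A − ΔH_B| = 241 kJ.

Reaction B, by 241 kJ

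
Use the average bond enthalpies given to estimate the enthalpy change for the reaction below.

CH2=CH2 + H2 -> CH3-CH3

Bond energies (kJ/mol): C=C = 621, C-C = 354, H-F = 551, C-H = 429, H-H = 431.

ΔH ≈ −160 kJ

Bonds broken (reactants):
  C-H: 4 × 429 = 1716
  C=C: 1 × 621 = 621
  H-H: 1 × 431 = 431
  Σ(broken) = 2768 kJ
Bonds formed (products):
  C-C: 1 × 354 = 354
  C-H: 6 × 429 = 2574
  Σ(formed) = 2928 kJ
ΔH = Σ(broken) − Σ(formed) = 2768 − 2928 = −160 kJ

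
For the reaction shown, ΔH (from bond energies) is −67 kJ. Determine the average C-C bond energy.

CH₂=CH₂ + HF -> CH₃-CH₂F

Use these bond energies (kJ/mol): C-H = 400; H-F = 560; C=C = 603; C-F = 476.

Let D be the C-C bond energy.
Σ(broken) = 4×400 + 1×603 + 1×560 = 2763
Σ(formed) = 1×D + 1×476 + 5×400 = 2476 + D
ΔH = Σ(broken) − Σ(formed) = (2763) − (2476 + D) = +287 − D
Setting this equal to −67 kJ gives D = 354 kJ/mol.

D(C-C) ≈ 354 kJ/mol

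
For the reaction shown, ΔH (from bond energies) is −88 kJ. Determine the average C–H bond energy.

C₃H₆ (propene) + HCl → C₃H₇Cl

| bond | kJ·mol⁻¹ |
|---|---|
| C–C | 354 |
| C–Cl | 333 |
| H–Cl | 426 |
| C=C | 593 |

Let D be the C–H bond energy.
Σ(broken) = 1×354 + 6×D + 1×593 + 1×426 = 1373 + 6D
Σ(formed) = 2×354 + 1×333 + 7×D = 1041 + 7D
ΔH = Σ(broken) − Σ(formed) = (1373 + 6D) − (1041 + 7D) = +332 − D
Setting this equal to −88 kJ gives D = 420 kJ/mol.

D(C–H) ≈ 420 kJ/mol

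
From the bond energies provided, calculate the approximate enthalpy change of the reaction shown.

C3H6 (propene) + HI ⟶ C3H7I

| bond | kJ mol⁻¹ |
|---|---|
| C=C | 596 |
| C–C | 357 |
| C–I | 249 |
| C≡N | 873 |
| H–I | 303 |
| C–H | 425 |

Bonds broken (reactants):
  C–C: 1 × 357 = 357
  C–H: 6 × 425 = 2550
  C=C: 1 × 596 = 596
  H–I: 1 × 303 = 303
  Σ(broken) = 3806 kJ
Bonds formed (products):
  C–C: 2 × 357 = 714
  C–H: 7 × 425 = 2975
  C–I: 1 × 249 = 249
  Σ(formed) = 3938 kJ
ΔH = Σ(broken) − Σ(formed) = 3806 − 3938 = −132 kJ

ΔH ≈ −132 kJ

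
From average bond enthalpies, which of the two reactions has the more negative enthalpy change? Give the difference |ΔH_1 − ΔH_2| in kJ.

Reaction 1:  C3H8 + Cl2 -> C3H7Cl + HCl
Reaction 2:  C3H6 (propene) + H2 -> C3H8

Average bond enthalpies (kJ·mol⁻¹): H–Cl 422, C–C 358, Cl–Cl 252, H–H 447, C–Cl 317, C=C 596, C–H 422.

Reaction 2, by 94 kJ

Reaction 1:
  Bonds broken (reactants):
    C–C: 2 × 358 = 716
    C–H: 8 × 422 = 3376
    Cl–Cl: 1 × 252 = 252
    Σ(broken) = 4344 kJ
  Bonds formed (products):
    C–C: 2 × 358 = 716
    C–Cl: 1 × 317 = 317
    C–H: 7 × 422 = 2954
    H–Cl: 1 × 422 = 422
    Σ(formed) = 4409 kJ
  ΔH_1 = 4344 − 4409 = −65 kJ
Reaction 2:
  Bonds broken (reactants):
    C–C: 1 × 358 = 358
    C–H: 6 × 422 = 2532
    C=C: 1 × 596 = 596
    H–H: 1 × 447 = 447
    Σ(broken) = 3933 kJ
  Bonds formed (products):
    C–C: 2 × 358 = 716
    C–H: 8 × 422 = 3376
    Σ(formed) = 4092 kJ
  ΔH_2 = 3933 − 4092 = −159 kJ
ΔH_1 − ΔH_2 = +94 kJ, so reaction 2 has the more negative ΔH; |ΔH_1 − ΔH_2| = 94 kJ.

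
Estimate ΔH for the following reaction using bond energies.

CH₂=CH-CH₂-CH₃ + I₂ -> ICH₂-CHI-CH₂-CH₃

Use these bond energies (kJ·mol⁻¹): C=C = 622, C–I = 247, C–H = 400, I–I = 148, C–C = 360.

Bonds broken (reactants):
  C–C: 2 × 360 = 720
  C–H: 8 × 400 = 3200
  C=C: 1 × 622 = 622
  I–I: 1 × 148 = 148
  Σ(broken) = 4690 kJ
Bonds formed (products):
  C–C: 3 × 360 = 1080
  C–H: 8 × 400 = 3200
  C–I: 2 × 247 = 494
  Σ(formed) = 4774 kJ
ΔH = Σ(broken) − Σ(formed) = 4690 − 4774 = −84 kJ

ΔH ≈ −84 kJ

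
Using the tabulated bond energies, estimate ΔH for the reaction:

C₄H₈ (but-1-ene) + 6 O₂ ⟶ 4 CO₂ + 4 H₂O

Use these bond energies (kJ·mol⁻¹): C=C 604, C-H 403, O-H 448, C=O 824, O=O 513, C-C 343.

ΔH ≈ −2584 kJ

Bonds broken (reactants):
  C-C: 2 × 343 = 686
  C-H: 8 × 403 = 3224
  C=C: 1 × 604 = 604
  O=O: 6 × 513 = 3078
  Σ(broken) = 7592 kJ
Bonds formed (products):
  C=O: 8 × 824 = 6592
  O-H: 8 × 448 = 3584
  Σ(formed) = 10176 kJ
ΔH = Σ(broken) − Σ(formed) = 7592 − 10176 = −2584 kJ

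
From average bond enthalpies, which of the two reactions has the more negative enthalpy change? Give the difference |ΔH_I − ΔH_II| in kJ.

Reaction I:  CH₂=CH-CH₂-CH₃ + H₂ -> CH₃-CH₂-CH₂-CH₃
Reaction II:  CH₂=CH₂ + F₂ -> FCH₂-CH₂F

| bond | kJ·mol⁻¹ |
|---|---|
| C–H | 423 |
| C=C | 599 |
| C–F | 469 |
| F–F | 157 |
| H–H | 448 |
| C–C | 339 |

Reaction I:
  Bonds broken (reactants):
    C–C: 2 × 339 = 678
    C–H: 8 × 423 = 3384
    C=C: 1 × 599 = 599
    H–H: 1 × 448 = 448
    Σ(broken) = 5109 kJ
  Bonds formed (products):
    C–C: 3 × 339 = 1017
    C–H: 10 × 423 = 4230
    Σ(formed) = 5247 kJ
  ΔH_I = 5109 − 5247 = −138 kJ
Reaction II:
  Bonds broken (reactants):
    C–H: 4 × 423 = 1692
    C=C: 1 × 599 = 599
    F–F: 1 × 157 = 157
    Σ(broken) = 2448 kJ
  Bonds formed (products):
    C–C: 1 × 339 = 339
    C–F: 2 × 469 = 938
    C–H: 4 × 423 = 1692
    Σ(formed) = 2969 kJ
  ΔH_II = 2448 − 2969 = −521 kJ
ΔH_I − ΔH_II = +383 kJ, so reaction II has the more negative ΔH; |ΔH_I − ΔH_II| = 383 kJ.

Reaction II, by 383 kJ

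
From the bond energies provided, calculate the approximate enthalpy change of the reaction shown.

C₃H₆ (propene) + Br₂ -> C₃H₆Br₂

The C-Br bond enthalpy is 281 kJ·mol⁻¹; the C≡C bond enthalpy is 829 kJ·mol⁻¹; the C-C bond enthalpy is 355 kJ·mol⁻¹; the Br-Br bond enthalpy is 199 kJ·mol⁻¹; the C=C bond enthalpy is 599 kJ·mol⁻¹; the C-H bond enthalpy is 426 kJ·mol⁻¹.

ΔH ≈ −119 kJ

Bonds broken (reactants):
  Br-Br: 1 × 199 = 199
  C-C: 1 × 355 = 355
  C-H: 6 × 426 = 2556
  C=C: 1 × 599 = 599
  Σ(broken) = 3709 kJ
Bonds formed (products):
  C-Br: 2 × 281 = 562
  C-C: 2 × 355 = 710
  C-H: 6 × 426 = 2556
  Σ(formed) = 3828 kJ
ΔH = Σ(broken) − Σ(formed) = 3709 − 3828 = −119 kJ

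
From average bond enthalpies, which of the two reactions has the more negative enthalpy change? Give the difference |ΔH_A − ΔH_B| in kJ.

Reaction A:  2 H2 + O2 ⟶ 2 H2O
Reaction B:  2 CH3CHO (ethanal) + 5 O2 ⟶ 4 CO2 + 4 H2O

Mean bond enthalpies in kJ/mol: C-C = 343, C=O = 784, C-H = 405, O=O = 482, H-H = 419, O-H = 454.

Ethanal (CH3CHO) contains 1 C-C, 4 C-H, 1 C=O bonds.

Reaction A:
  Bonds broken (reactants):
    H-H: 2 × 419 = 838
    O=O: 1 × 482 = 482
    Σ(broken) = 1320 kJ
  Bonds formed (products):
    O-H: 4 × 454 = 1816
    Σ(formed) = 1816 kJ
  ΔH_A = 1320 − 1816 = −496 kJ
Reaction B:
  Bonds broken (reactants):
    C-C: 2 × 343 = 686
    C-H: 8 × 405 = 3240
    C=O: 2 × 784 = 1568
    O=O: 5 × 482 = 2410
    Σ(broken) = 7904 kJ
  Bonds formed (products):
    C=O: 8 × 784 = 6272
    O-H: 8 × 454 = 3632
    Σ(formed) = 9904 kJ
  ΔH_B = 7904 − 9904 = −2000 kJ
ΔH_A − ΔH_B = +1504 kJ, so reaction B has the more negative ΔH; |ΔH_A − ΔH_B| = 1504 kJ.

Reaction B, by 1504 kJ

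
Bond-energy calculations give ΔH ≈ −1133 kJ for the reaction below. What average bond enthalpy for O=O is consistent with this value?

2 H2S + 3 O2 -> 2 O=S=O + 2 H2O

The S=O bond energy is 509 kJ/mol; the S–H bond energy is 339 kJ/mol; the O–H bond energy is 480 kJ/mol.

Let D be the O=O bond energy.
Σ(broken) = 3×D + 4×339 = 1356 + 3D
Σ(formed) = 4×480 + 4×509 = 3956
ΔH = Σ(broken) − Σ(formed) = (1356 + 3D) − (3956) = −2600 + 3D
Setting this equal to −1133 kJ gives 3D = 1467, so D = 489 kJ/mol.

D(O=O) ≈ 489 kJ/mol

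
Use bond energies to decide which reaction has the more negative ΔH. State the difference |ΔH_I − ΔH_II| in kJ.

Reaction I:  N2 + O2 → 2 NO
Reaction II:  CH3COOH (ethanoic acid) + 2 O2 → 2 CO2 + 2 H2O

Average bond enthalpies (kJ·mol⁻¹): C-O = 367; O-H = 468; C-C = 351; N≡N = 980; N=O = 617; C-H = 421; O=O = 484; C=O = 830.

Reaction I:
  Bonds broken (reactants):
    N≡N: 1 × 980 = 980
    O=O: 1 × 484 = 484
    Σ(broken) = 1464 kJ
  Bonds formed (products):
    N=O: 2 × 617 = 1234
    Σ(formed) = 1234 kJ
  ΔH_I = 1464 − 1234 = +230 kJ
Reaction II:
  Bonds broken (reactants):
    C-C: 1 × 351 = 351
    C-H: 3 × 421 = 1263
    C-O: 1 × 367 = 367
    C=O: 1 × 830 = 830
    O-H: 1 × 468 = 468
    O=O: 2 × 484 = 968
    Σ(broken) = 4247 kJ
  Bonds formed (products):
    C=O: 4 × 830 = 3320
    O-H: 4 × 468 = 1872
    Σ(formed) = 5192 kJ
  ΔH_II = 4247 − 5192 = −945 kJ
ΔH_I − ΔH_II = +1175 kJ, so reaction II has the more negative ΔH; |ΔH_I − ΔH_II| = 1175 kJ.

Reaction II, by 1175 kJ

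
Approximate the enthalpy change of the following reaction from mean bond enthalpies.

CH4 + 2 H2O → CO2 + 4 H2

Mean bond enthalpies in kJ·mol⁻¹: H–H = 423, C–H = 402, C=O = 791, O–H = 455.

Bonds broken (reactants):
  C–H: 4 × 402 = 1608
  O–H: 4 × 455 = 1820
  Σ(broken) = 3428 kJ
Bonds formed (products):
  C=O: 2 × 791 = 1582
  H–H: 4 × 423 = 1692
  Σ(formed) = 3274 kJ
ΔH = Σ(broken) − Σ(formed) = 3428 − 3274 = +154 kJ

ΔH ≈ +154 kJ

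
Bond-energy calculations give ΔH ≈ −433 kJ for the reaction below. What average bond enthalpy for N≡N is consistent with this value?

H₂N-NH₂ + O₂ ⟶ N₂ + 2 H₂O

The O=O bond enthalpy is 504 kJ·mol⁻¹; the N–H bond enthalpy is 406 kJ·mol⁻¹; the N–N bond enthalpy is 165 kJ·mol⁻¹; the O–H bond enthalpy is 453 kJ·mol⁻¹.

D(N≡N) ≈ 914 kJ/mol

Let D be the N≡N bond energy.
Σ(broken) = 4×406 + 1×165 + 1×504 = 2293
Σ(formed) = 1×D + 4×453 = 1812 + D
ΔH = Σ(broken) − Σ(formed) = (2293) − (1812 + D) = +481 − D
Setting this equal to −433 kJ gives D = 914 kJ/mol.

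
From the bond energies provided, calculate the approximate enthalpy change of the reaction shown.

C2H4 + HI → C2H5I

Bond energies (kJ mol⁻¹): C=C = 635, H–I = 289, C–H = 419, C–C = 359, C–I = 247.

ΔH ≈ −101 kJ

Bonds broken (reactants):
  C–H: 4 × 419 = 1676
  C=C: 1 × 635 = 635
  H–I: 1 × 289 = 289
  Σ(broken) = 2600 kJ
Bonds formed (products):
  C–C: 1 × 359 = 359
  C–H: 5 × 419 = 2095
  C–I: 1 × 247 = 247
  Σ(formed) = 2701 kJ
ΔH = Σ(broken) − Σ(formed) = 2600 − 2701 = −101 kJ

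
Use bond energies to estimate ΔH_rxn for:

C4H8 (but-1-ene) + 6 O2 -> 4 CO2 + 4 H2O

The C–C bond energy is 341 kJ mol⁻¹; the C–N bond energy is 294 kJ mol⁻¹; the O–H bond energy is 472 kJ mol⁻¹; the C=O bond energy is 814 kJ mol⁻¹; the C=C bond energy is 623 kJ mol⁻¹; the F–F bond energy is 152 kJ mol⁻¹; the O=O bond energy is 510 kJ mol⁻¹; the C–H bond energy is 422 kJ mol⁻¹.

Bonds broken (reactants):
  C–C: 2 × 341 = 682
  C–H: 8 × 422 = 3376
  C=C: 1 × 623 = 623
  O=O: 6 × 510 = 3060
  Σ(broken) = 7741 kJ
Bonds formed (products):
  C=O: 8 × 814 = 6512
  O–H: 8 × 472 = 3776
  Σ(formed) = 10288 kJ
ΔH = Σ(broken) − Σ(formed) = 7741 − 10288 = −2547 kJ

ΔH ≈ −2547 kJ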